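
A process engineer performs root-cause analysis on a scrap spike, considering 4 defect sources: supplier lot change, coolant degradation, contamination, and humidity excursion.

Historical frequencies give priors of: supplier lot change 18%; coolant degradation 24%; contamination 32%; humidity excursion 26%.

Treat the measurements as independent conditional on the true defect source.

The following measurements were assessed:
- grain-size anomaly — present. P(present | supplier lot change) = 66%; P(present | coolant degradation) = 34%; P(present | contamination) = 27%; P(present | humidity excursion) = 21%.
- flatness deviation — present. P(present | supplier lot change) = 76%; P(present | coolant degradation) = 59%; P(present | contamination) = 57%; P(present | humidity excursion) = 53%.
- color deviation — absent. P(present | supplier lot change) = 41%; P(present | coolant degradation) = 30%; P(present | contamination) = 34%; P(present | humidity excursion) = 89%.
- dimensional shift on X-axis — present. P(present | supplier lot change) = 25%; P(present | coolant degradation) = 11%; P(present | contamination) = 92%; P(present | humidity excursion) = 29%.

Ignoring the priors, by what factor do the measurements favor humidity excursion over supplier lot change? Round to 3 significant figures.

Take the product of per-measurement likelihoods under each hypothesis (using 1 − P(present | H) for each absent measurement), then divide.
  humidity excursion: 0.21 × 0.53 × (1 − 0.89) × 0.29 = 0.0035505
  supplier lot change: 0.66 × 0.76 × (1 − 0.41) × 0.25 = 0.073986
Bayes factor = 0.0035505 / 0.073986 ≈ 0.0480

0.0480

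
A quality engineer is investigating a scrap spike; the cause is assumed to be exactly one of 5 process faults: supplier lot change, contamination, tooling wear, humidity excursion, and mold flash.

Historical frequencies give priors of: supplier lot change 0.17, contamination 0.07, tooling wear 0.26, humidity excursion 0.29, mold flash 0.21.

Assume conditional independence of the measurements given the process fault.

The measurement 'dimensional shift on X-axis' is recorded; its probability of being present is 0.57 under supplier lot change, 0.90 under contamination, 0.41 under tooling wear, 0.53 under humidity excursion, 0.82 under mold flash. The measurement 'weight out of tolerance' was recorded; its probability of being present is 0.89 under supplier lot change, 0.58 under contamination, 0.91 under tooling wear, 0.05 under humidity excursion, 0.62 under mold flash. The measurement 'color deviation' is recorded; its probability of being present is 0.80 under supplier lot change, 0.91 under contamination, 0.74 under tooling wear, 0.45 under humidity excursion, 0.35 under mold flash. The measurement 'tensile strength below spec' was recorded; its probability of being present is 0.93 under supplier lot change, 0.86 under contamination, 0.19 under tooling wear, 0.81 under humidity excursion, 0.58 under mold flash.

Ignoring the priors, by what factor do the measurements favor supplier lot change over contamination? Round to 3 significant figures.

Take the product of per-measurement likelihoods under each hypothesis, then divide.
  supplier lot change: 0.57 × 0.89 × 0.80 × 0.93 = 0.37743
  contamination: 0.90 × 0.58 × 0.91 × 0.86 = 0.40852
Bayes factor = 0.37743 / 0.40852 ≈ 0.924

0.924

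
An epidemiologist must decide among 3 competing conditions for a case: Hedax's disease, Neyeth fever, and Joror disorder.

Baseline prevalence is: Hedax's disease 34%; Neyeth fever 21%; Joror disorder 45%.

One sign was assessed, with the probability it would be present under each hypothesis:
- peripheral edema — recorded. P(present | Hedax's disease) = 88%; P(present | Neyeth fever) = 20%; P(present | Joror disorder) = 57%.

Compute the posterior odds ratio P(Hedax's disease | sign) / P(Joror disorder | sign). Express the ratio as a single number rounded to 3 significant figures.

1.17

The normalizing constant cancels in an odds ratio, so compute prior × likelihood for the two hypotheses only:
  Hedax's disease: 0.34 × 0.88 = 0.2992
  Joror disorder: 0.45 × 0.57 = 0.2565
Odds(Hedax's disease : Joror disorder) = 0.2992 / 0.2565 ≈ 1.17.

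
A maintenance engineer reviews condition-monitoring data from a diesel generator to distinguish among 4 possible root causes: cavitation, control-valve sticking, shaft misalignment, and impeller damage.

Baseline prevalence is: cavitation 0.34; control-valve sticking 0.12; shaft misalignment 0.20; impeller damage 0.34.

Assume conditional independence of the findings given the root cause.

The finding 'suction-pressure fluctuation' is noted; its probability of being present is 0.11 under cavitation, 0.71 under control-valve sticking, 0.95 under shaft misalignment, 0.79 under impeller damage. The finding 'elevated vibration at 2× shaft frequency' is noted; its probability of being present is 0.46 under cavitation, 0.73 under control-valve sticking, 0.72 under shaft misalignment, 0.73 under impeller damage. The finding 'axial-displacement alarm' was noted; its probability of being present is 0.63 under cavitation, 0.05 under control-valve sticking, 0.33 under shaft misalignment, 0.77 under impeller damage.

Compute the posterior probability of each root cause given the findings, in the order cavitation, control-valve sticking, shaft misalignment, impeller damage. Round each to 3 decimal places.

0.052, 0.015, 0.215, 0.719

By Bayes' rule with conditional independence, the unnormalized weight for each hypothesis is prior × ∏ likelihoods:
  cavitation: 0.34 × 0.11 × 0.46 × 0.63 = 0.010839
  control-valve sticking: 0.12 × 0.71 × 0.73 × 0.05 = 0.0031098
  shaft misalignment: 0.20 × 0.95 × 0.72 × 0.33 = 0.045144
  impeller damage: 0.34 × 0.79 × 0.73 × 0.77 = 0.15098
The unnormalized weights sum to 0.21007.
P(cavitation | evidence) = 0.010839 / 0.21007 ≈ 0.052
P(control-valve sticking | evidence) = 0.0031098 / 0.21007 ≈ 0.015
P(shaft misalignment | evidence) = 0.045144 / 0.21007 ≈ 0.215
P(impeller damage | evidence) = 0.15098 / 0.21007 ≈ 0.719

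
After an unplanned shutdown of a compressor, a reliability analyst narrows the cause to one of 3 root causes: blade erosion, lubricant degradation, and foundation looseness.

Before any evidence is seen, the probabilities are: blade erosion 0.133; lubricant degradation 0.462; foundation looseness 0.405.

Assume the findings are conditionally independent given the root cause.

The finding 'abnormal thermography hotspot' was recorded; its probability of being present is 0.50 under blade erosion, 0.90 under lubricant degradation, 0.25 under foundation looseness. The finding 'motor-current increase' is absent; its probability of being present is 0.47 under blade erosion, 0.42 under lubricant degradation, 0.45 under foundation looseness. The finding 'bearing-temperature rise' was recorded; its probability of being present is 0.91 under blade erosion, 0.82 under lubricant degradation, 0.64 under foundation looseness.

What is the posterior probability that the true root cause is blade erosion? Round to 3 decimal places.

0.121

By Bayes' rule with conditional independence, the unnormalized weight for each hypothesis is prior × ∏ likelihoods (using 1 − P(present | H) for each absent finding):
  blade erosion: 0.133 × 0.50 × (1 − 0.47) × 0.91 = 0.032073
  lubricant degradation: 0.462 × 0.90 × (1 − 0.42) × 0.82 = 0.19775
  foundation looseness: 0.405 × 0.25 × (1 − 0.45) × 0.64 = 0.03564
Normalizing constant Z = 0.032073 + 0.19775 + 0.03564 = 0.26547.
P(blade erosion | evidence) = 0.032073 / 0.26547 ≈ 0.121.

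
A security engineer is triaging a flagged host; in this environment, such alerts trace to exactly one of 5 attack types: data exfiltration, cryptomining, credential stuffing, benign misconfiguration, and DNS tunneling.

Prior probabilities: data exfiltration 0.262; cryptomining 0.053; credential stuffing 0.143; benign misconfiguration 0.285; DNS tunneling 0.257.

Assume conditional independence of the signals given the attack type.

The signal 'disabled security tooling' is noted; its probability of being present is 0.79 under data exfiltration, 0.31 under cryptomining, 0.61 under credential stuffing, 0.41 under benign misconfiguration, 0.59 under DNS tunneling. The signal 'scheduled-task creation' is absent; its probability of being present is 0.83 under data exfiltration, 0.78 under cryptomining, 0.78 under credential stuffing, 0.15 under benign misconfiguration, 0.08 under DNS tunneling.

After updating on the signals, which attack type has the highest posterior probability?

For each hypothesis, the unnormalized posterior weight is prior × product of the signal likelihoods (using 1 − P(present | H) for each absent signal):
  data exfiltration: 0.262 × 0.79 × (1 − 0.83) = 0.035187
  cryptomining: 0.053 × 0.31 × (1 − 0.78) = 0.0036146
  credential stuffing: 0.143 × 0.61 × (1 − 0.78) = 0.019191
  benign misconfiguration: 0.285 × 0.41 × (1 − 0.15) = 0.099322
  DNS tunneling: 0.257 × 0.59 × (1 − 0.08) = 0.1395
Normalizing constant Z = 0.035187 + 0.0036146 + 0.019191 + 0.099322 + 0.1395 = 0.29681.
P(data exfiltration | evidence) ≈ 0.035187 / 0.29681 ≈ 0.119
P(cryptomining | evidence) ≈ 0.0036146 / 0.29681 ≈ 0.012
P(credential stuffing | evidence) ≈ 0.019191 / 0.29681 ≈ 0.065
P(benign misconfiguration | evidence) ≈ 0.099322 / 0.29681 ≈ 0.335
P(DNS tunneling | evidence) ≈ 0.1395 / 0.29681 ≈ 0.470
The largest is 0.470, so DNS tunneling is most probable.

DNS tunneling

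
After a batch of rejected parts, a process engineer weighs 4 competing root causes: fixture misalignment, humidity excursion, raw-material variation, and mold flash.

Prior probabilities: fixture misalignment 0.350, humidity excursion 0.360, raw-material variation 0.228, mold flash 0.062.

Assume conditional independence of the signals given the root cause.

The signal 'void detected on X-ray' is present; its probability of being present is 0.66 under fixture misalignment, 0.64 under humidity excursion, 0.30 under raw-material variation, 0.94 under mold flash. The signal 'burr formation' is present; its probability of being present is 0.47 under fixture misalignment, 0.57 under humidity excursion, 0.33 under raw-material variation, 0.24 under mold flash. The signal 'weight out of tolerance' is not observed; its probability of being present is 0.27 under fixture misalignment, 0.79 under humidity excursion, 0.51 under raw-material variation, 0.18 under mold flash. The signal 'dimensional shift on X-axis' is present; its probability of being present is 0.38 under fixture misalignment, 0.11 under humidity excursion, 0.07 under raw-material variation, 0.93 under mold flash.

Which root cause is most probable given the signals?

By Bayes' rule with conditional independence, the unnormalized weight for each hypothesis is prior × ∏ likelihoods (using 1 − P(present | H) for each absent signal):
  fixture misalignment: 0.350 × 0.66 × 0.47 × (1 − 0.27) × 0.38 = 0.030117
  humidity excursion: 0.360 × 0.64 × 0.57 × (1 − 0.79) × 0.11 = 0.0030337
  raw-material variation: 0.228 × 0.30 × 0.33 × (1 − 0.51) × 0.07 = 0.00077422
  mold flash: 0.062 × 0.94 × 0.24 × (1 − 0.18) × 0.93 = 0.010667
Normalizing constant Z = 0.030117 + 0.0030337 + 0.00077422 + 0.010667 = 0.044592.
P(fixture misalignment | evidence) ≈ 0.030117 / 0.044592 ≈ 0.675
P(humidity excursion | evidence) ≈ 0.0030337 / 0.044592 ≈ 0.068
P(raw-material variation | evidence) ≈ 0.00077422 / 0.044592 ≈ 0.017
P(mold flash | evidence) ≈ 0.010667 / 0.044592 ≈ 0.239
The largest is 0.675, so fixture misalignment is most probable.

fixture misalignment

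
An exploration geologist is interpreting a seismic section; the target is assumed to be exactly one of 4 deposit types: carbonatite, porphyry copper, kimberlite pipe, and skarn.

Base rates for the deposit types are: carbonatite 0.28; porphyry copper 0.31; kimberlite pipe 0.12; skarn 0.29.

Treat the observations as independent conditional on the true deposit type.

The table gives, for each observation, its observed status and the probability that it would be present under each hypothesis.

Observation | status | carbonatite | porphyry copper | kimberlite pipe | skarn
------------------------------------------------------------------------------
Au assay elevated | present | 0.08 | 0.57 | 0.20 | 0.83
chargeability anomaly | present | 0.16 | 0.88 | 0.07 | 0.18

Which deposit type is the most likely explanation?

Multiply each prior by the joint likelihood of the evidence pattern:
  carbonatite: 0.28 × 0.08 × 0.16 = 0.003584
  porphyry copper: 0.31 × 0.57 × 0.88 = 0.1555
  kimberlite pipe: 0.12 × 0.20 × 0.07 = 0.00168
  skarn: 0.29 × 0.83 × 0.18 = 0.043326
Normalizing constant Z = 0.003584 + 0.1555 + 0.00168 + 0.043326 = 0.20409.
P(carbonatite | evidence) ≈ 0.003584 / 0.20409 ≈ 0.018
P(porphyry copper | evidence) ≈ 0.1555 / 0.20409 ≈ 0.762
P(kimberlite pipe | evidence) ≈ 0.00168 / 0.20409 ≈ 0.008
P(skarn | evidence) ≈ 0.043326 / 0.20409 ≈ 0.212
The largest is 0.762, so porphyry copper is most probable.

porphyry copper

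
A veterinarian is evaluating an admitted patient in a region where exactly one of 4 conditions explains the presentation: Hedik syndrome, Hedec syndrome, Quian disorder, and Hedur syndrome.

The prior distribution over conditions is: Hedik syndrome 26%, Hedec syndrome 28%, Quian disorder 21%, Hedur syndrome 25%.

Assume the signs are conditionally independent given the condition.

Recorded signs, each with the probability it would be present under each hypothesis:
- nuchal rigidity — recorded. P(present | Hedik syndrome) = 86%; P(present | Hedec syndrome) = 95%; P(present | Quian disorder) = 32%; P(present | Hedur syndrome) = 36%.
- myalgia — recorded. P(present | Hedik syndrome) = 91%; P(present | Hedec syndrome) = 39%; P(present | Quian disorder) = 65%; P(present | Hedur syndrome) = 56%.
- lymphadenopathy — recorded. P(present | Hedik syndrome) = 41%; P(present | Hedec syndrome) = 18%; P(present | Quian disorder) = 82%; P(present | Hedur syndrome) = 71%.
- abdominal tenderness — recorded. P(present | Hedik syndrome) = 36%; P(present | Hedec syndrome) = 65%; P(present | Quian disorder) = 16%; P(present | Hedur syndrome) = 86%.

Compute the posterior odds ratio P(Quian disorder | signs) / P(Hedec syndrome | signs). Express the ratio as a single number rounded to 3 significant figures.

The normalizing constant cancels in an odds ratio, so compute prior × likelihood for the two hypotheses only:
  Quian disorder: 0.21 × 0.32 × 0.65 × 0.82 × 0.16 = 0.0057308
  Hedec syndrome: 0.28 × 0.95 × 0.39 × 0.18 × 0.65 = 0.012138
Posterior odds = 0.0057308 / 0.012138 ≈ 0.472.

0.472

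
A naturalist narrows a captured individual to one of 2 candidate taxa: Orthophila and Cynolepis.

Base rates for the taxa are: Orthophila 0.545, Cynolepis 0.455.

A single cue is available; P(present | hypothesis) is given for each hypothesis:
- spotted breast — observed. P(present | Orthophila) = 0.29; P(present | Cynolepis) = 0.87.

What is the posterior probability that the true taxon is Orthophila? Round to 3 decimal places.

Multiply each prior by the likelihood of the cue:
  Orthophila: 0.545 × 0.29 = 0.15805
  Cynolepis: 0.455 × 0.87 = 0.39585
Marginal likelihood of the evidence = 0.5539.
P(Orthophila | evidence) = 0.15805 / 0.5539 ≈ 0.285.

0.285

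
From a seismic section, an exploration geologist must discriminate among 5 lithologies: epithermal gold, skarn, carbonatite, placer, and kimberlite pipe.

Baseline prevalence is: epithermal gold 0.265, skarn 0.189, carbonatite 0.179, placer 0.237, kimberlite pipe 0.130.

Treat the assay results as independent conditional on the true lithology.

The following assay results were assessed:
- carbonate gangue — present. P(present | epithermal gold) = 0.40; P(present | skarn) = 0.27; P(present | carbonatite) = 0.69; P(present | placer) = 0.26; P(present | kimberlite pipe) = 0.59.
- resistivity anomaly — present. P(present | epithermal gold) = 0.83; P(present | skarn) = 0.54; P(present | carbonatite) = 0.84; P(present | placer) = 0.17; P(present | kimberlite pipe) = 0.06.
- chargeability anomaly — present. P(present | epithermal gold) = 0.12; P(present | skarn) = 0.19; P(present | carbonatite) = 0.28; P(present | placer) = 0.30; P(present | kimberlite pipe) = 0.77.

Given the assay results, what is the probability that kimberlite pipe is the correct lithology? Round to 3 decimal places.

For each hypothesis, the unnormalized posterior weight is prior × product of the assay result likelihoods:
  epithermal gold: 0.265 × 0.40 × 0.83 × 0.12 = 0.010558
  skarn: 0.189 × 0.27 × 0.54 × 0.19 = 0.0052357
  carbonatite: 0.179 × 0.69 × 0.84 × 0.28 = 0.02905
  placer: 0.237 × 0.26 × 0.17 × 0.30 = 0.0031426
  kimberlite pipe: 0.130 × 0.59 × 0.06 × 0.77 = 0.0035435
Marginal likelihood of the evidence = 0.051529.
P(kimberlite pipe | evidence) = 0.0035435 / 0.051529 ≈ 0.069.

0.069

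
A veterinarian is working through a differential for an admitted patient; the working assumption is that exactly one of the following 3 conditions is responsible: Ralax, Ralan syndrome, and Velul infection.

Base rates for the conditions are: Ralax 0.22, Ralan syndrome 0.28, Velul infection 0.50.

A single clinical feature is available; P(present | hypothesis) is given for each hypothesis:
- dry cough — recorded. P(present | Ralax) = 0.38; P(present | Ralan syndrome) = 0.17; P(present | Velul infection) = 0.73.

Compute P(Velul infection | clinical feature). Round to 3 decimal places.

0.736

By Bayes' rule, the unnormalized weight for each hypothesis is prior × likelihood:
  Ralax: 0.22 × 0.38 = 0.0836
  Ralan syndrome: 0.28 × 0.17 = 0.0476
  Velul infection: 0.50 × 0.73 = 0.365
Normalizing constant Z = 0.0836 + 0.0476 + 0.365 = 0.4962.
P(Velul infection | evidence) = 0.365 / 0.4962 ≈ 0.736.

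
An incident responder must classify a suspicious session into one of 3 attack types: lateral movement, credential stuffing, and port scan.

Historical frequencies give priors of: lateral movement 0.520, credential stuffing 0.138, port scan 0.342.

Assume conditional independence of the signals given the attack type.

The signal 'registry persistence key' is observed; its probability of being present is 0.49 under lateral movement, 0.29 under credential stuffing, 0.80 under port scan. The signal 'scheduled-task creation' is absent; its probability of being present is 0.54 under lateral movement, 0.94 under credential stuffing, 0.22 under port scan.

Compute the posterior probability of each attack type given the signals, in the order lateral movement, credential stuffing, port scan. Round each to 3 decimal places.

By Bayes' rule with conditional independence, the unnormalized weight for each hypothesis is prior × ∏ likelihoods (using 1 − P(present | H) for each absent signal):
  lateral movement: 0.520 × 0.49 × (1 − 0.54) = 0.11721
  credential stuffing: 0.138 × 0.29 × (1 − 0.94) = 0.0024012
  port scan: 0.342 × 0.80 × (1 − 0.22) = 0.21341
The unnormalized weights sum to 0.33302.
P(lateral movement | evidence) = 0.11721 / 0.33302 ≈ 0.352
P(credential stuffing | evidence) = 0.0024012 / 0.33302 ≈ 0.007
P(port scan | evidence) = 0.21341 / 0.33302 ≈ 0.641

0.352, 0.007, 0.641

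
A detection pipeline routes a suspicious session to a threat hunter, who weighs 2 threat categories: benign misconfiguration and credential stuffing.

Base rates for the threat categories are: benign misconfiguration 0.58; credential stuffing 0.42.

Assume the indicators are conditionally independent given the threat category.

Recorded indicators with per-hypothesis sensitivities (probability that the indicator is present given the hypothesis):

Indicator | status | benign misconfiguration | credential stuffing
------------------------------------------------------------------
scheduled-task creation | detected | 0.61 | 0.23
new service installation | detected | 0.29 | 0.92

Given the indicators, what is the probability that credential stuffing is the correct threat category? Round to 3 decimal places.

Multiply each prior by the joint likelihood of the indicator pattern:
  benign misconfiguration: 0.58 × 0.61 × 0.29 = 0.1026
  credential stuffing: 0.42 × 0.23 × 0.92 = 0.088872
Normalizing constant Z = 0.1026 + 0.088872 = 0.19147.
P(credential stuffing | evidence) = 0.088872 / 0.19147 ≈ 0.464.

0.464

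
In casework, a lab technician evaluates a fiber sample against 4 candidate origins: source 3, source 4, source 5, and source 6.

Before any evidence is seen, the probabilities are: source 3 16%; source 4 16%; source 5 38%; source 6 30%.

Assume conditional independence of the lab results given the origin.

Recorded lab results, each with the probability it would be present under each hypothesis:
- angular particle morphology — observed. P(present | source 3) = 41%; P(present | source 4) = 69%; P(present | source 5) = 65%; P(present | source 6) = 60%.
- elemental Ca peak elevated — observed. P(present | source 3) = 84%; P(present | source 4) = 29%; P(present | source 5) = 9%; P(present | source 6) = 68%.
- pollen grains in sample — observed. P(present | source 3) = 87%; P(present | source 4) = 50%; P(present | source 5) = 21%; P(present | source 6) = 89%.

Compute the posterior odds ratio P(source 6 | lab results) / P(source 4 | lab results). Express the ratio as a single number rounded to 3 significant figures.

Unnormalized posterior weight (prior times the lab result likelihoods) for each of the two hypotheses:
  source 6: 0.30 × 0.60 × 0.68 × 0.89 = 0.10894
  source 4: 0.16 × 0.69 × 0.29 × 0.50 = 0.016008
Posterior odds = 0.10894 / 0.016008 ≈ 6.81.

6.81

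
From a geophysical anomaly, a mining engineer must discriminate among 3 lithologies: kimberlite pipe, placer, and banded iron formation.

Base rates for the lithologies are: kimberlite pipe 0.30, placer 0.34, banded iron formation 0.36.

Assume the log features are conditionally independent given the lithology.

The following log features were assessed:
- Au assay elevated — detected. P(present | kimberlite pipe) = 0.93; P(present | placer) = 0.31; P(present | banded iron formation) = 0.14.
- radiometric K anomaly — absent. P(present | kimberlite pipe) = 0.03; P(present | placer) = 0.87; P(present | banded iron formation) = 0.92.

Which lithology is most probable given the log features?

kimberlite pipe

Multiply each prior by the joint likelihood of the log feature pattern (using 1 − P(present | H) for each absent log feature):
  kimberlite pipe: 0.30 × 0.93 × (1 − 0.03) = 0.27063
  placer: 0.34 × 0.31 × (1 − 0.87) = 0.013702
  banded iron formation: 0.36 × 0.14 × (1 − 0.92) = 0.004032
The unnormalized weights sum to 0.28836.
P(kimberlite pipe | evidence) ≈ 0.27063 / 0.28836 ≈ 0.939
P(placer | evidence) ≈ 0.013702 / 0.28836 ≈ 0.048
P(banded iron formation | evidence) ≈ 0.004032 / 0.28836 ≈ 0.014
The largest is 0.939, so kimberlite pipe is most probable.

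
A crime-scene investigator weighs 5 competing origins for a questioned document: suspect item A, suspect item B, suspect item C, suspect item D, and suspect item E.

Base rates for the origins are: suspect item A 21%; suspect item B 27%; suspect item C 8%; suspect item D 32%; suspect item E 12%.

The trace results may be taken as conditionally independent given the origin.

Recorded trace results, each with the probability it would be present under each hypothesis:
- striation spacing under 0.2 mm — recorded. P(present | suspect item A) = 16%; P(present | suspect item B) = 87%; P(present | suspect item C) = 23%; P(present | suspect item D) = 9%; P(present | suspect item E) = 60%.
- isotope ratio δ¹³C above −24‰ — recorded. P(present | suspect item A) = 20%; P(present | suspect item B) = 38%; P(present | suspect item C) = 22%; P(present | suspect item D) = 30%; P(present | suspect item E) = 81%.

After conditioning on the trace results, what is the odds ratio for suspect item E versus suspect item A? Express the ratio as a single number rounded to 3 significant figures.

8.68

Unnormalized posterior weight (prior times the trace result likelihoods) for each of the two hypotheses:
  suspect item E: 0.12 × 0.60 × 0.81 = 0.05832
  suspect item A: 0.21 × 0.16 × 0.20 = 0.00672
Odds(suspect item E : suspect item A) = 0.05832 / 0.00672 ≈ 8.68.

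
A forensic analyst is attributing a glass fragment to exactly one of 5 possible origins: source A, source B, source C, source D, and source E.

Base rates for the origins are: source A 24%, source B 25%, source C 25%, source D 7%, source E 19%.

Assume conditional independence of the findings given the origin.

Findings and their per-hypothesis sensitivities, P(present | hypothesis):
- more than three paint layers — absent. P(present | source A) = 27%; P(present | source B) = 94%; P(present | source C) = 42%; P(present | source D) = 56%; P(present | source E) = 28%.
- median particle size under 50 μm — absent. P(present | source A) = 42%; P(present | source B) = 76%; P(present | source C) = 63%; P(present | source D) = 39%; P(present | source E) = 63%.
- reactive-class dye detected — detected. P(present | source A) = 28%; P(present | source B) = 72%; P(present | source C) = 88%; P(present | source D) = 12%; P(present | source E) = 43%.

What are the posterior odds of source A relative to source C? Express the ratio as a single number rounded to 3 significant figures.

The normalizing constant cancels in an odds ratio, so compute prior × likelihood for the two hypotheses only (using 1 − P(present | H) for each absent finding):
  source A: 0.24 × (1 − 0.27) × (1 − 0.42) × 0.28 = 0.028452
  source C: 0.25 × (1 − 0.42) × (1 − 0.63) × 0.88 = 0.047212
Odds(source A : source C) = 0.028452 / 0.047212 ≈ 0.603.

0.603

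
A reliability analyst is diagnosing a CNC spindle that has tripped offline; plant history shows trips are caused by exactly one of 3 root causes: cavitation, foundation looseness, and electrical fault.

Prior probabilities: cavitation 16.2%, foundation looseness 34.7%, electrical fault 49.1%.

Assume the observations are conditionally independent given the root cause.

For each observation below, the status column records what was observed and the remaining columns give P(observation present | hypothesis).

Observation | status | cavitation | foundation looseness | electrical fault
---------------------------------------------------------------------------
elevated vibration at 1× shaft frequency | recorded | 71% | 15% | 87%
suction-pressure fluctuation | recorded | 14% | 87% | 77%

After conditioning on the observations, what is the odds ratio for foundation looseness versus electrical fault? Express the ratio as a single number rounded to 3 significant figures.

The normalizing constant cancels in an odds ratio, so compute prior × likelihood for the two hypotheses only:
  foundation looseness: 0.347 × 0.15 × 0.87 = 0.045283
  electrical fault: 0.491 × 0.87 × 0.77 = 0.32892
Odds(foundation looseness : electrical fault) = 0.045283 / 0.32892 ≈ 0.138.

0.138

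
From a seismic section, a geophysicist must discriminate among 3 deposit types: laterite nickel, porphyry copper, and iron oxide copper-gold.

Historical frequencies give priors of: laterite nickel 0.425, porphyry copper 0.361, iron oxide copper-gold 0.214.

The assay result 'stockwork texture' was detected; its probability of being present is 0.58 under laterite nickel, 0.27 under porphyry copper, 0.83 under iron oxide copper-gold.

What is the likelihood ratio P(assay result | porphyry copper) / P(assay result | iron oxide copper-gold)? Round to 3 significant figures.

The Bayes factor is the ratio of the two likelihoods.
  porphyry copper: 0.27
  iron oxide copper-gold: 0.83
Bayes factor = 0.27 / 0.83 ≈ 0.325

0.325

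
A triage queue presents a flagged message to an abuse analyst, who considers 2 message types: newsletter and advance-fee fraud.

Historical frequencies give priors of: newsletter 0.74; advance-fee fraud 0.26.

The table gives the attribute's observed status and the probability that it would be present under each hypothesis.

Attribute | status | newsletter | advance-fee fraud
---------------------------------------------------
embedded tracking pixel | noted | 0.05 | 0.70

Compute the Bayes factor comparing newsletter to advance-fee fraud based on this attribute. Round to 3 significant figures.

0.0714

The Bayes factor is the ratio of the two likelihoods.
  newsletter: 0.05
  advance-fee fraud: 0.7
Bayes factor = 0.05 / 0.7 ≈ 0.0714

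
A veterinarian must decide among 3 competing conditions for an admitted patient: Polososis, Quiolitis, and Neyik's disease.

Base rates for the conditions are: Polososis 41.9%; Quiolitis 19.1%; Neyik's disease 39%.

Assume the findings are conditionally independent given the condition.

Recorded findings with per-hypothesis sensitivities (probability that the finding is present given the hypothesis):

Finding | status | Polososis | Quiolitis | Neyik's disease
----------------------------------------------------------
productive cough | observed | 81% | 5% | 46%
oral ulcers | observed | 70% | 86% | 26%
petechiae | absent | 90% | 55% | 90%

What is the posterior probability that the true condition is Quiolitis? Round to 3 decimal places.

0.115

Multiply each prior by the joint likelihood of the evidence pattern (using 1 − P(present | H) for each absent finding):
  Polososis: 0.419 × 0.81 × 0.70 × (1 − 0.90) = 0.023757
  Quiolitis: 0.191 × 0.05 × 0.86 × (1 − 0.55) = 0.0036959
  Neyik's disease: 0.390 × 0.46 × 0.26 × (1 − 0.90) = 0.0046644
Marginal likelihood of the evidence = 0.032118.
P(Quiolitis | evidence) = 0.0036959 / 0.032118 ≈ 0.115.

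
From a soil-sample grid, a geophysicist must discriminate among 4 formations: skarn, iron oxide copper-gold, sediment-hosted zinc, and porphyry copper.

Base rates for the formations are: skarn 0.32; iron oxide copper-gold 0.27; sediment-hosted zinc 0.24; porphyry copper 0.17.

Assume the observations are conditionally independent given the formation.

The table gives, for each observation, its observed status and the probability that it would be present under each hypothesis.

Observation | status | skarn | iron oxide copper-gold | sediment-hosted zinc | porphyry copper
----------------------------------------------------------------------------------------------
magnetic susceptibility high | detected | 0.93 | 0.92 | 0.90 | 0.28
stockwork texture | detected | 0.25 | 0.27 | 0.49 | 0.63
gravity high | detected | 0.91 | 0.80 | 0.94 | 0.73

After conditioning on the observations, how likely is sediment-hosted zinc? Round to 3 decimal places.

0.410

Multiply each prior by the joint likelihood of the evidence pattern:
  skarn: 0.32 × 0.93 × 0.25 × 0.91 = 0.067704
  iron oxide copper-gold: 0.27 × 0.92 × 0.27 × 0.80 = 0.053654
  sediment-hosted zinc: 0.24 × 0.90 × 0.49 × 0.94 = 0.09949
  porphyry copper: 0.17 × 0.28 × 0.63 × 0.73 = 0.021891
Marginal likelihood of the evidence = 0.24274.
P(sediment-hosted zinc | evidence) = 0.09949 / 0.24274 ≈ 0.410.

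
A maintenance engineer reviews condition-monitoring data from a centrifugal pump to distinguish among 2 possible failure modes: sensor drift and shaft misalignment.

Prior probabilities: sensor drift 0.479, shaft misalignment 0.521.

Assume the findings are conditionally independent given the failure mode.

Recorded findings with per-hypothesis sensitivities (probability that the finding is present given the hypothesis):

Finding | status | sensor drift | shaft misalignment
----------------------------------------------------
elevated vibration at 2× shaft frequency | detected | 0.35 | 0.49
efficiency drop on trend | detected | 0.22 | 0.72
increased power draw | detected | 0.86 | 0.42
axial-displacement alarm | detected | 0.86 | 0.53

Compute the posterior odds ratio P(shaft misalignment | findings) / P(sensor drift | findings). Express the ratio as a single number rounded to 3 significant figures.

Unnormalized posterior weight (prior times the finding likelihoods) for each of the two hypotheses:
  shaft misalignment: 0.521 × 0.49 × 0.72 × 0.42 × 0.53 = 0.040916
  sensor drift: 0.479 × 0.35 × 0.22 × 0.86 × 0.86 = 0.027279
Odds(shaft misalignment : sensor drift) = 0.040916 / 0.027279 ≈ 1.50.

1.50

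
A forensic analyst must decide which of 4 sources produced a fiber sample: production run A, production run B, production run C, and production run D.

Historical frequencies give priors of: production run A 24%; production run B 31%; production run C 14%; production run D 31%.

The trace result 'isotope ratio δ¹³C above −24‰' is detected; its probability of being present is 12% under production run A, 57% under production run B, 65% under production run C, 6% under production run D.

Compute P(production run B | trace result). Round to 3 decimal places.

0.561

For each hypothesis, the unnormalized posterior weight is prior × likelihood:
  production run A: 0.24 × 0.12 = 0.0288
  production run B: 0.31 × 0.57 = 0.1767
  production run C: 0.14 × 0.65 = 0.091
  production run D: 0.31 × 0.06 = 0.0186
Normalizing constant Z = 0.0288 + 0.1767 + 0.091 + 0.0186 = 0.3151.
P(production run B | evidence) = 0.1767 / 0.3151 ≈ 0.561.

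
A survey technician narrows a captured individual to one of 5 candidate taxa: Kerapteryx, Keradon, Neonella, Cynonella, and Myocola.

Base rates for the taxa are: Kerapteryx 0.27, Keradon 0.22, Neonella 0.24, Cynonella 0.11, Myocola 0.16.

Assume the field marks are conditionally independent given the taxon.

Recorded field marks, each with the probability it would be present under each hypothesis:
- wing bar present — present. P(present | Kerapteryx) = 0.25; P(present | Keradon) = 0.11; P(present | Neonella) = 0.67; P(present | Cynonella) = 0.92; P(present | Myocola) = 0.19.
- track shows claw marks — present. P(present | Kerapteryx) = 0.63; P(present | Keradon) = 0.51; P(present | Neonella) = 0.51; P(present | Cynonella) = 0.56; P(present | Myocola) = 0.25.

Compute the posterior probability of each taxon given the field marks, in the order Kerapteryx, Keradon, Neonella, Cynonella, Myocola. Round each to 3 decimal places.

0.211, 0.061, 0.408, 0.282, 0.038

Multiply each prior by the joint likelihood of the field mark pattern:
  Kerapteryx: 0.27 × 0.25 × 0.63 = 0.042525
  Keradon: 0.22 × 0.11 × 0.51 = 0.012342
  Neonella: 0.24 × 0.67 × 0.51 = 0.082008
  Cynonella: 0.11 × 0.92 × 0.56 = 0.056672
  Myocola: 0.16 × 0.19 × 0.25 = 0.0076
The unnormalized weights sum to 0.20115.
P(Kerapteryx | evidence) = 0.042525 / 0.20115 ≈ 0.211
P(Keradon | evidence) = 0.012342 / 0.20115 ≈ 0.061
P(Neonella | evidence) = 0.082008 / 0.20115 ≈ 0.408
P(Cynonella | evidence) = 0.056672 / 0.20115 ≈ 0.282
P(Myocola | evidence) = 0.0076 / 0.20115 ≈ 0.038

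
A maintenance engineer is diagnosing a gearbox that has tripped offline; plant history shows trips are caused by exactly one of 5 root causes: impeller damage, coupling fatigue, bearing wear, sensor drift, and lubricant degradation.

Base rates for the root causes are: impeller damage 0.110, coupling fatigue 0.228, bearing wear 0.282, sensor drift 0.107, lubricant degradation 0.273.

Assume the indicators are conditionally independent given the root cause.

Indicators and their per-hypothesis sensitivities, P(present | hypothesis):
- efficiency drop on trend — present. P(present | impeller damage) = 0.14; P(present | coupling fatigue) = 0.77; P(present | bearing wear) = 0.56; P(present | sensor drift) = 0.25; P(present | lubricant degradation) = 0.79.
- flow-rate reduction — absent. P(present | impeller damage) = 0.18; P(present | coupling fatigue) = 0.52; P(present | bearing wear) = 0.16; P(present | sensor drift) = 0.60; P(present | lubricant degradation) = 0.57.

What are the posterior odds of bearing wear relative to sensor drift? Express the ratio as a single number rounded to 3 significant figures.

The normalizing constant cancels in an odds ratio, so compute prior × likelihood for the two hypotheses only (using 1 − P(present | H) for each absent indicator):
  bearing wear: 0.282 × 0.56 × (1 − 0.16) = 0.13265
  sensor drift: 0.107 × 0.25 × (1 − 0.60) = 0.0107
Odds(bearing wear : sensor drift) = 0.13265 / 0.0107 ≈ 12.4.

12.4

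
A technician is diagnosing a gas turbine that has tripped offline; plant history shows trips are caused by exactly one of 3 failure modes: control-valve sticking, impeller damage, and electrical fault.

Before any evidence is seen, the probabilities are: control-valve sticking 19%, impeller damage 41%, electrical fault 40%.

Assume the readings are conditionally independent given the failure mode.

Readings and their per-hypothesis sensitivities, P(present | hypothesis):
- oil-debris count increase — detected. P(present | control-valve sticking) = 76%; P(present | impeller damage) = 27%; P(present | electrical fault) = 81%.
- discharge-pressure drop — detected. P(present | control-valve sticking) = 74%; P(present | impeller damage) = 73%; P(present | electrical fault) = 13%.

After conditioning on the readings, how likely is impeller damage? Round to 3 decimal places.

For each hypothesis, the unnormalized posterior weight is prior × product of the reading likelihoods:
  control-valve sticking: 0.190 × 0.76 × 0.74 = 0.10686
  impeller damage: 0.410 × 0.27 × 0.73 = 0.080811
  electrical fault: 0.400 × 0.81 × 0.13 = 0.04212
Marginal likelihood of the evidence = 0.22979.
P(impeller damage | evidence) = 0.080811 / 0.22979 ≈ 0.352.

0.352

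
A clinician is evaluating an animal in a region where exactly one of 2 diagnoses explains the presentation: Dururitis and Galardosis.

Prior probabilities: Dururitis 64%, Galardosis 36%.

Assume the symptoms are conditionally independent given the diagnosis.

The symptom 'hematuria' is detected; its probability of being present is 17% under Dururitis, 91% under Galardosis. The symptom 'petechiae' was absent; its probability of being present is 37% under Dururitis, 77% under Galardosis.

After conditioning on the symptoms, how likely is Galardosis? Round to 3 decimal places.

0.524

Multiply each prior by the joint likelihood of the symptom pattern (using 1 − P(present | H) for each absent symptom):
  Dururitis: 0.64 × 0.17 × (1 − 0.37) = 0.068544
  Galardosis: 0.36 × 0.91 × (1 − 0.77) = 0.075348
Normalizing constant Z = 0.068544 + 0.075348 = 0.14389.
P(Galardosis | evidence) = 0.075348 / 0.14389 ≈ 0.524.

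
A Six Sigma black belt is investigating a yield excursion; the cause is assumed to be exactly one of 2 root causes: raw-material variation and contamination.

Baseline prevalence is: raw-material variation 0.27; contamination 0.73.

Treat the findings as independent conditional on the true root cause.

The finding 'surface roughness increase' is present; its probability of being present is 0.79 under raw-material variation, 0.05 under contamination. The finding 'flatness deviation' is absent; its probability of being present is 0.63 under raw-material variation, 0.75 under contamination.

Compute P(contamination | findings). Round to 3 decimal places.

Multiply each prior by the joint likelihood of the evidence pattern (using 1 − P(present | H) for each absent finding):
  raw-material variation: 0.27 × 0.79 × (1 − 0.63) = 0.078921
  contamination: 0.73 × 0.05 × (1 − 0.75) = 0.009125
The unnormalized weights sum to 0.088046.
P(contamination | evidence) = 0.009125 / 0.088046 ≈ 0.104.

0.104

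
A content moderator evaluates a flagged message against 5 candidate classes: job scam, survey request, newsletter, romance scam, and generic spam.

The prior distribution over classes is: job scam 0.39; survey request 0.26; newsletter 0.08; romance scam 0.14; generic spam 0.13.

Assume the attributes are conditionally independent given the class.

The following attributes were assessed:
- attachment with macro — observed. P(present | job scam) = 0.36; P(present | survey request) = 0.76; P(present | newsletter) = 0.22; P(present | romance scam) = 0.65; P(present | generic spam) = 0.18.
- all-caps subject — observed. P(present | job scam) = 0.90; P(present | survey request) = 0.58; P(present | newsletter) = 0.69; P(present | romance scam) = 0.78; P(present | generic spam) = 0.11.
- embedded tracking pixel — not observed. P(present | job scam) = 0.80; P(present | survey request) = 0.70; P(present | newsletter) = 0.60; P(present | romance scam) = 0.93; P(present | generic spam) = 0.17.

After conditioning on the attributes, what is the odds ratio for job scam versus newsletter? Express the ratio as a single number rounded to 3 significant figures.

The normalizing constant cancels in an odds ratio, so compute prior × likelihood for the two hypotheses only (using 1 − P(present | H) for each absent attribute):
  job scam: 0.39 × 0.36 × 0.90 × (1 − 0.80) = 0.025272
  newsletter: 0.08 × 0.22 × 0.69 × (1 − 0.60) = 0.0048576
Odds(job scam : newsletter) = 0.025272 / 0.0048576 ≈ 5.20.

5.20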